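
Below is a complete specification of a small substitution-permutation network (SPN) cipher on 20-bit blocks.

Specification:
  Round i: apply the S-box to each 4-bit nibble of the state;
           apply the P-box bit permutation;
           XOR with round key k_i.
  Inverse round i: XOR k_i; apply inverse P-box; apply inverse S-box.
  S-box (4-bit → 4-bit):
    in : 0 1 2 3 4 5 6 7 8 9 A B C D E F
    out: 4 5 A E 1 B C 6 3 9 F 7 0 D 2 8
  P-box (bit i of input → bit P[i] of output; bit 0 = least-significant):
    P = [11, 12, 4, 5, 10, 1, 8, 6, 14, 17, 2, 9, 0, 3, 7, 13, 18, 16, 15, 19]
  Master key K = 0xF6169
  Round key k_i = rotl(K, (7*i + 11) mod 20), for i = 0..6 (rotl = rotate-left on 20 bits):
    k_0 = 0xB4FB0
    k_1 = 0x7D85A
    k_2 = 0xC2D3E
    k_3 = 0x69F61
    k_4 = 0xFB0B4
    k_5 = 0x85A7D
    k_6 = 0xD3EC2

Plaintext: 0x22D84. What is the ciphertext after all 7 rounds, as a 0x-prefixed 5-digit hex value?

0x7479E

s_0 = plaintext = 0x22D84
s_1 = Round(s_0, k_0) = 0x221BE
s_2 = Round(s_1, k_1) = 0xEAD54
s_3 = Round(s_2, k_2) = 0xD43F1
s_4 = Round(s_3, k_3) = 0x81534
s_5 = Round(s_4, k_4) = 0x8FB77
s_6 = Round(s_5, k_5) = 0xF2B6B
s_7 = Round(s_6, k_6) = 0x7479E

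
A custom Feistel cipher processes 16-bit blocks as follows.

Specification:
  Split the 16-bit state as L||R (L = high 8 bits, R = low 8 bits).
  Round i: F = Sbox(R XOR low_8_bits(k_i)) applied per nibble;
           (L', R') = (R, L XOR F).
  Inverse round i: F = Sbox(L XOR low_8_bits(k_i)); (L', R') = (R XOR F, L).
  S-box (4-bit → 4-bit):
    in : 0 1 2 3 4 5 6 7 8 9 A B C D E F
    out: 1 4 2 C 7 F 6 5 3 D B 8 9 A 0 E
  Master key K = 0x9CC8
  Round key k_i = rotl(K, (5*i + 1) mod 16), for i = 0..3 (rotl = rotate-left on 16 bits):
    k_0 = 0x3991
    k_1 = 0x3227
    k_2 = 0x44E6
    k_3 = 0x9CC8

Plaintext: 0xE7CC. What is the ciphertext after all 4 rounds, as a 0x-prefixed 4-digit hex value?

0x19A3

s_0 = plaintext = 0xE7CC
s_1 = Round(s_0, k_0) = 0xCC1D
s_2 = Round(s_1, k_1) = 0x1D07
s_3 = Round(s_2, k_2) = 0x0719
s_4 = Round(s_3, k_3) = 0x19A3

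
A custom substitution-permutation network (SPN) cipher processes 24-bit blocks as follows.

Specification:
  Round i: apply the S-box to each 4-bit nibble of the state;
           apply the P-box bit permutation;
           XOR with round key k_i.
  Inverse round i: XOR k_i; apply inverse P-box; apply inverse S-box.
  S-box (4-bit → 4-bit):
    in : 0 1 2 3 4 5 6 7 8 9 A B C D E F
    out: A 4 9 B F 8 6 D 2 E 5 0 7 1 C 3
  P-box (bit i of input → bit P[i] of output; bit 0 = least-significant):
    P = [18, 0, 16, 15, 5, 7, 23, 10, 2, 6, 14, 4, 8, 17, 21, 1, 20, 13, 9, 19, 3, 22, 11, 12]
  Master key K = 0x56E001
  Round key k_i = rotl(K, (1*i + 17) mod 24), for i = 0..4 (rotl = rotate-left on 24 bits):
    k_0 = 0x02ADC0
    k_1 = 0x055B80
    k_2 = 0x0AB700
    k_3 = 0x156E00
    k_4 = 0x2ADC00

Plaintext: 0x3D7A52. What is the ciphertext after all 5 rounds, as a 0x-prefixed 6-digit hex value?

s_0 = plaintext = 0x3D7A52
s_1 = Round(s_0, k_0) = 0x7678CE
s_2 = Round(s_1, k_1) = 0xA4E06A
s_3 = Round(s_2, k_2) = 0xB79DDA
s_4 = Round(s_3, k_3) = 0x2A6C26
s_5 = Round(s_4, k_4) = 0x198A6D

0x198A6D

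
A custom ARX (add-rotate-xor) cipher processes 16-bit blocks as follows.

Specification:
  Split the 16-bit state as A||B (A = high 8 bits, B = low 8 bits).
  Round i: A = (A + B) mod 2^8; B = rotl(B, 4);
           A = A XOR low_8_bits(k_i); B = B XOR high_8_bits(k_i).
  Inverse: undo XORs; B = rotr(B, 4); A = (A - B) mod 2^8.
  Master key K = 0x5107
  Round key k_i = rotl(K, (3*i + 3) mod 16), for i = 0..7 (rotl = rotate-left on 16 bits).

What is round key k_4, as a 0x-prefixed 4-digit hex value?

K = 0x5107
k_0 = rotl(K, (3*0+3) mod 16) = rotl(K, 3) = 0x883A
k_1 = rotl(K, (3*1+3) mod 16) = rotl(K, 6) = 0x41D4
k_2 = rotl(K, (3*2+3) mod 16) = rotl(K, 9) = 0x0EA2
k_3 = rotl(K, (3*3+3) mod 16) = rotl(K, 12) = 0x7510
k_4 = rotl(K, (3*4+3) mod 16) = rotl(K, 15) = 0xA883

0xA883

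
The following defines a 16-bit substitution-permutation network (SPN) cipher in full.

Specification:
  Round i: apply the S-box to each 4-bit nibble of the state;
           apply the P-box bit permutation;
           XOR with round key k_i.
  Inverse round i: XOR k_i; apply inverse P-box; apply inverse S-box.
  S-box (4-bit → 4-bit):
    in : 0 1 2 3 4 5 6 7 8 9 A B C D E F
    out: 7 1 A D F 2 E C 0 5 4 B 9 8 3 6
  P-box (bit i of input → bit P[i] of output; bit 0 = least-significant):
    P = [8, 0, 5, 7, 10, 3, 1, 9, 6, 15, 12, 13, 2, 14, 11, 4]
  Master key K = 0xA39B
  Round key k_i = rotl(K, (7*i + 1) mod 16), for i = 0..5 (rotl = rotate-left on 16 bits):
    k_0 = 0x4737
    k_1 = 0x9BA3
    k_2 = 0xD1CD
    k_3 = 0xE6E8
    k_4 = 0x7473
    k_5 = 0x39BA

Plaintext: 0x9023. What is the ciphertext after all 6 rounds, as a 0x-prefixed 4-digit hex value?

s_0 = plaintext = 0x9023
s_1 = Round(s_0, k_0) = 0xDCDB
s_2 = Round(s_1, k_1) = 0xB872
s_3 = Round(s_2, k_2) = 0x935A
s_4 = Round(s_3, k_3) = 0xDE84
s_5 = Round(s_4, k_4) = 0xF582
s_6 = Round(s_5, k_5) = 0xF13B

0xF13B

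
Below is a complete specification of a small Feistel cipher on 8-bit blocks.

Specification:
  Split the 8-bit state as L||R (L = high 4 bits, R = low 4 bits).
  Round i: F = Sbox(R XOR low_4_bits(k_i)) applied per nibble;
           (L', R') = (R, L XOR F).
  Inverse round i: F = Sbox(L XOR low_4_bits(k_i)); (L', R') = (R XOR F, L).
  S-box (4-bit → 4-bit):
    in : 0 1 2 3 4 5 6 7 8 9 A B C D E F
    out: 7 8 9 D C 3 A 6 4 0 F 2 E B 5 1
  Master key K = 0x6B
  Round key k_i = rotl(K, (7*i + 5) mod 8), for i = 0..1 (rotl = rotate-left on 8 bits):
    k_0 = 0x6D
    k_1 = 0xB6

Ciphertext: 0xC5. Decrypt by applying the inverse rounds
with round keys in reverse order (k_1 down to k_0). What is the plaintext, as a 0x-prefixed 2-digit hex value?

s_0 = ciphertext = 0xC5
s_1 = InvRound(s_0, k_1) = 0xAC
s_2 = InvRound(s_1, k_0) = 0xAA

0xAA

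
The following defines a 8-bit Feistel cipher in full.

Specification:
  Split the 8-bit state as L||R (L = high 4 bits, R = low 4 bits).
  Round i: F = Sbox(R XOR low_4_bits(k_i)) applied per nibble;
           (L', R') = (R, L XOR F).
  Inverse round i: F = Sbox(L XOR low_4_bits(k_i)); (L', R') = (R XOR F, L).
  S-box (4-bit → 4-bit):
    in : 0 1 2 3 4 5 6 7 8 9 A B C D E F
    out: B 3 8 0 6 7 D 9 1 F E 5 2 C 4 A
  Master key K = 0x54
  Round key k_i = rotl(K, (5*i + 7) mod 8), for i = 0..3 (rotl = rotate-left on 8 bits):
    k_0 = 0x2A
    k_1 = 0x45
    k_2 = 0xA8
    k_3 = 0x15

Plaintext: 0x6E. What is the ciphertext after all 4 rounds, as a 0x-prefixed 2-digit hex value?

0x34

s_0 = plaintext = 0x6E
s_1 = Round(s_0, k_0) = 0xE0
s_2 = Round(s_1, k_1) = 0x09
s_3 = Round(s_2, k_2) = 0x93
s_4 = Round(s_3, k_3) = 0x34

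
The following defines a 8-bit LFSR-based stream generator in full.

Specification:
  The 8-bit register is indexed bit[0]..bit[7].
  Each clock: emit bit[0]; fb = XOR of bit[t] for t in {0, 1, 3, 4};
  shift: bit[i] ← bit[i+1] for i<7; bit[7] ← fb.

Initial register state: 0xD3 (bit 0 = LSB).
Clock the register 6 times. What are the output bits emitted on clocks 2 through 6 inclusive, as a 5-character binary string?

reg_0 = 0xD3
clock 1: out=1, reg = 0xE9
clock 2: out=1, reg = 0x74
clock 3: out=0, reg = 0xBA
clock 4: out=0, reg = 0xDD
clock 5: out=1, reg = 0xEE
clock 6: out=0, reg = 0x77

10010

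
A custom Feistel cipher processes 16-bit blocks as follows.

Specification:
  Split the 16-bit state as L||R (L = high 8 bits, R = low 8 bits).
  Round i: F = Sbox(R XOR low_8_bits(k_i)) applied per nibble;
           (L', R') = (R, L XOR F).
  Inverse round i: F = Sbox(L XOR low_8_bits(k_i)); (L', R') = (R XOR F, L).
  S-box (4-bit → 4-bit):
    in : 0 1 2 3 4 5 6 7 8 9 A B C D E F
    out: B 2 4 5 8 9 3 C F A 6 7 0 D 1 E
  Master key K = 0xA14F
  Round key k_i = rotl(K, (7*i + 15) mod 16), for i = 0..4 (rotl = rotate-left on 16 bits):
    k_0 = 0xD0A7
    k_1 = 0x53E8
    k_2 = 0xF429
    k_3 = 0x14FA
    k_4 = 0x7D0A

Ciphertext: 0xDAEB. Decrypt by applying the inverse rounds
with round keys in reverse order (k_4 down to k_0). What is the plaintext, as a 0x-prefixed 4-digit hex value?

0x938E

s_0 = ciphertext = 0xDAEB
s_1 = InvRound(s_0, k_4) = 0x30DA
s_2 = InvRound(s_1, k_3) = 0xDC30
s_3 = InvRound(s_2, k_2) = 0xD9DC
s_4 = InvRound(s_3, k_1) = 0x8ED9
s_5 = InvRound(s_4, k_0) = 0x938E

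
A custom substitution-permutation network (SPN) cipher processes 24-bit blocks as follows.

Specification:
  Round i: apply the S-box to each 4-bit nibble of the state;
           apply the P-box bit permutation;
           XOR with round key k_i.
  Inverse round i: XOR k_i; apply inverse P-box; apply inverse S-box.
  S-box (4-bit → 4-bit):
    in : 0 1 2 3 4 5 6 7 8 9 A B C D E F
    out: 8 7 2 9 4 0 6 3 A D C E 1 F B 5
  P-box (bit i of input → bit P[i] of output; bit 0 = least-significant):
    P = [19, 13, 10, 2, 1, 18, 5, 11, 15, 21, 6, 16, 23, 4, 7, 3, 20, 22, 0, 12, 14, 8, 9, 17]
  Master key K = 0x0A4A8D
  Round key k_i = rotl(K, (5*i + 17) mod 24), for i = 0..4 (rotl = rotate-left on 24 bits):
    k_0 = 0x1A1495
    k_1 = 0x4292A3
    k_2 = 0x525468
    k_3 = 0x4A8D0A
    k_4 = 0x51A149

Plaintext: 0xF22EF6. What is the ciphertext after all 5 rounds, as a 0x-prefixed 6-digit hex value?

s_0 = plaintext = 0xF22EF6
s_1 = Round(s_0, k_0) = 0x7BF2A7
s_2 = Round(s_1, k_1) = 0xAAEB02
s_3 = Round(s_2, k_2) = 0xF16E31
s_4 = Round(s_3, k_3) = 0x336399
s_5 = Round(s_4, k_4) = 0x4A7DFF

0x4A7DFF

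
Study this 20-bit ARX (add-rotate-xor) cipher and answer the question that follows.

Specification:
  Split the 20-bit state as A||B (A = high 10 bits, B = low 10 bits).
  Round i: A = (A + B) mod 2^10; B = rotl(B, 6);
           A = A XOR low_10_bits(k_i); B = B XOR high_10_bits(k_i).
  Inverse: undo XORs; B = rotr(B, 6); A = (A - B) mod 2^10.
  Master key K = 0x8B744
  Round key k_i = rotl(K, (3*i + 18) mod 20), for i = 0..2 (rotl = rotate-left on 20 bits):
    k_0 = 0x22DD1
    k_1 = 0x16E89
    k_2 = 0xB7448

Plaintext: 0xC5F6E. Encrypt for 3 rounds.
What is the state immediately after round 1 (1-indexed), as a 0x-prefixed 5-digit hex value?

0xD533D

s_0 = plaintext = 0xC5F6E
s_1 = Round(s_0, k_0) = 0xD533D
s_2 = Round(s_1, k_1) = 0x06328
s_3 = Round(s_2, k_2) = 0xC20EF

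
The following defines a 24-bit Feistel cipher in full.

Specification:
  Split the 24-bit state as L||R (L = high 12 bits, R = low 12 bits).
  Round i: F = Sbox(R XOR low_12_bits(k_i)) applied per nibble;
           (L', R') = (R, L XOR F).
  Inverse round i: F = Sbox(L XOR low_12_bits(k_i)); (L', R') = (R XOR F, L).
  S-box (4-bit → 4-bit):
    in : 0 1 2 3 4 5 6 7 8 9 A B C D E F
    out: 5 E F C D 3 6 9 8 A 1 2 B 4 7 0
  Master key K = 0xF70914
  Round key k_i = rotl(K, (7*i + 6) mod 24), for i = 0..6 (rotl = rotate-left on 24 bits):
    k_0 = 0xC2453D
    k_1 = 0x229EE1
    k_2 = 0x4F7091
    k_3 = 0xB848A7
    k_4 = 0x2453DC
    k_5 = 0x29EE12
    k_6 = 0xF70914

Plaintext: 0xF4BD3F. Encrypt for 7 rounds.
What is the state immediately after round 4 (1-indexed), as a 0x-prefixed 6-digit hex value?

s_0 = plaintext = 0xF4BD3F
s_1 = Round(s_0, k_0) = 0xD3F714
s_2 = Round(s_1, k_1) = 0x71473C
s_3 = Round(s_2, k_2) = 0x73CE00
s_4 = Round(s_3, k_3) = 0xE00125
s_5 = Round(s_4, k_4) = 0x12510A
s_6 = Round(s_5, k_5) = 0x10A1CD
s_7 = Round(s_6, k_6) = 0x1CD940

0xE00125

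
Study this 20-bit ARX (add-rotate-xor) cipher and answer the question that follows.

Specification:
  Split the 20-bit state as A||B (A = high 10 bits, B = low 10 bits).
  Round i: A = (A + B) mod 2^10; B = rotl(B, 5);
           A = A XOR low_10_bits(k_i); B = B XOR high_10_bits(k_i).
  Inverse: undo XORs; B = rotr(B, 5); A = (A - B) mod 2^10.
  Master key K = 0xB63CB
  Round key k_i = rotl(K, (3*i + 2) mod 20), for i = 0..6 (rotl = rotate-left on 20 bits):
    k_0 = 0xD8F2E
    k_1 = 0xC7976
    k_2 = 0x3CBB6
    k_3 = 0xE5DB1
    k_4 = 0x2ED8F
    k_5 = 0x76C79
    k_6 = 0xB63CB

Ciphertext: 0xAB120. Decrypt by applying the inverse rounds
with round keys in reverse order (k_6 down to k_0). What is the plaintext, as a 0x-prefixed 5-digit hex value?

0xDDF14

s_0 = ciphertext = 0xAB120
s_1 = InvRound(s_0, k_6) = 0x9231F
s_2 = InvRound(s_1, k_5) = 0x66C96
s_3 = InvRound(s_2, k_4) = 0x9CDA1
s_4 = InvRound(s_3, k_3) = 0x3C6D1
s_5 = InvRound(s_4, k_2) = 0xB5871
s_6 = InvRound(s_5, k_1) = 0x695FB
s_7 = InvRound(s_6, k_0) = 0xDDF14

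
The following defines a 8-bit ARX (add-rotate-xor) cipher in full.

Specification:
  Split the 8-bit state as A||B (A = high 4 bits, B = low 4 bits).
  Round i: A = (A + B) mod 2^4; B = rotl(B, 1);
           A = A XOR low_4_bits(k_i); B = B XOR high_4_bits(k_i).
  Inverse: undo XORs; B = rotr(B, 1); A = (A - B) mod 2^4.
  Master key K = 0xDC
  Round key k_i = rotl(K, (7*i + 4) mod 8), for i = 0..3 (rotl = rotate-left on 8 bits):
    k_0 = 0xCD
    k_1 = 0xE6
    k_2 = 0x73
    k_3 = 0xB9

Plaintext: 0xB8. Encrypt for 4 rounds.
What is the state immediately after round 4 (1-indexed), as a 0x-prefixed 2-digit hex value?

s_0 = plaintext = 0xB8
s_1 = Round(s_0, k_0) = 0xED
s_2 = Round(s_1, k_1) = 0xD5
s_3 = Round(s_2, k_2) = 0x1D
s_4 = Round(s_3, k_3) = 0x70

0x70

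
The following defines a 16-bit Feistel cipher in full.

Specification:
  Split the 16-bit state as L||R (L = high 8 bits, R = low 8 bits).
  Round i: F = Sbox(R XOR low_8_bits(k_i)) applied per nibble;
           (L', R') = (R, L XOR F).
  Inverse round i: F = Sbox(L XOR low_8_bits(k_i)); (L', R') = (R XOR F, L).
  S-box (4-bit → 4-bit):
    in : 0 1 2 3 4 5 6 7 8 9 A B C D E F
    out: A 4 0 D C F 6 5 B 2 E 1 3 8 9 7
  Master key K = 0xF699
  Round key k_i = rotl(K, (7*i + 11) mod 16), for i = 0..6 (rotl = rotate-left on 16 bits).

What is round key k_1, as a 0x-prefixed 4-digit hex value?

0xDA67

K = 0xF699
k_0 = rotl(K, (7*0+11) mod 16) = rotl(K, 11) = 0xCFB4
k_1 = rotl(K, (7*1+11) mod 16) = rotl(K, 2) = 0xDA67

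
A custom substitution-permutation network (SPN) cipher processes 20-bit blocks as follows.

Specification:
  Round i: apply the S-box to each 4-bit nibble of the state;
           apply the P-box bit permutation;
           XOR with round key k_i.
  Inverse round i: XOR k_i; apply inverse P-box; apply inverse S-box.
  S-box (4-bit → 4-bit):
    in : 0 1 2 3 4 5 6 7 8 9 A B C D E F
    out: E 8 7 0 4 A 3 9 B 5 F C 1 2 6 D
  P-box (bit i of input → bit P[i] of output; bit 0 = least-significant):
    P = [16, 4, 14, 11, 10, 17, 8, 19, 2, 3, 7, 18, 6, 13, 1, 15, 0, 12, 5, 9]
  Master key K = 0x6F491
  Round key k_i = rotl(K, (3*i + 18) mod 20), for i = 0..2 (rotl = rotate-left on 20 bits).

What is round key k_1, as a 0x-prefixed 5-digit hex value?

0xDE922

K = 0x6F491
k_0 = rotl(K, (3*0+18) mod 20) = rotl(K, 18) = 0x5BD24
k_1 = rotl(K, (3*1+18) mod 20) = rotl(K, 1) = 0xDE922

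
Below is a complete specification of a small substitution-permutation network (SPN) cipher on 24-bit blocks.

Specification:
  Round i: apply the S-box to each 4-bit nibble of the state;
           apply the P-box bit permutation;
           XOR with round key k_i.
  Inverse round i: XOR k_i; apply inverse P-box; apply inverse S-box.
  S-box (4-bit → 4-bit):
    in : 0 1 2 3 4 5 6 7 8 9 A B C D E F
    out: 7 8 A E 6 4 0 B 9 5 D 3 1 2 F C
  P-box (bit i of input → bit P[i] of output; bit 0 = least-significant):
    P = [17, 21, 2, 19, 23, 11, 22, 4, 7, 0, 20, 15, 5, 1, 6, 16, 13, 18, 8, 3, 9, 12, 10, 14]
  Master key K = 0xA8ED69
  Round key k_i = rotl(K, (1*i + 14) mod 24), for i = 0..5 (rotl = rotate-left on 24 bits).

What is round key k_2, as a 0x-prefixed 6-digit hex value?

K = 0xA8ED69
k_0 = rotl(K, (1*0+14) mod 24) = rotl(K, 14) = 0x5A6A3B
k_1 = rotl(K, (1*1+14) mod 24) = rotl(K, 15) = 0xB4D476
k_2 = rotl(K, (1*2+14) mod 24) = rotl(K, 16) = 0x69A8ED

0x69A8ED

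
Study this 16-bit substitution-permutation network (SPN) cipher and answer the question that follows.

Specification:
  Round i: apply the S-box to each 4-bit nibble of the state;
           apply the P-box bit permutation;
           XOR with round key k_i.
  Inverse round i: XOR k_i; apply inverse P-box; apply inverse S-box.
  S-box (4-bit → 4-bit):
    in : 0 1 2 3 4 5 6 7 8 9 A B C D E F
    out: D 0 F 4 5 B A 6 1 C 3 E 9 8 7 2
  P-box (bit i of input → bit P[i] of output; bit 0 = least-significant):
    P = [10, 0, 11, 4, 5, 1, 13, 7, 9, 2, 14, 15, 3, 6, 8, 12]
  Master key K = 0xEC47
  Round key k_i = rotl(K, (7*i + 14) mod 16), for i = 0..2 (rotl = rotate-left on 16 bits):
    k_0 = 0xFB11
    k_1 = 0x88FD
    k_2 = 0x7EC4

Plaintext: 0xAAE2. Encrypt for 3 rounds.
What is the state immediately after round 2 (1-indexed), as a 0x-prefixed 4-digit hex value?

s_0 = plaintext = 0xAAE2
s_1 = Round(s_0, k_0) = 0xD56E
s_2 = Round(s_1, k_1) = 0x167A
s_3 = Round(s_2, k_2) = 0xDAC3

0x167A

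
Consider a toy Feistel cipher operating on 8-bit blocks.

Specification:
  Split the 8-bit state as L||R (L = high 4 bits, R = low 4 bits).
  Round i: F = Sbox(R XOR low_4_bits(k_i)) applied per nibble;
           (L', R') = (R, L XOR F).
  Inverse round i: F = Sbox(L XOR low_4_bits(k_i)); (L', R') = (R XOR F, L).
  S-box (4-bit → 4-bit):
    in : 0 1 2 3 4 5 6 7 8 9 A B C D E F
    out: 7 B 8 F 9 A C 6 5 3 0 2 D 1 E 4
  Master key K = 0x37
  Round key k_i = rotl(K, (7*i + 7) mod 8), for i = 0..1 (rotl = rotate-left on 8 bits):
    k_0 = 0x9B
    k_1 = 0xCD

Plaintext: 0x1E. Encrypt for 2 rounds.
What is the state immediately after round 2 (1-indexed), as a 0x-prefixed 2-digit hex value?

s_0 = plaintext = 0x1E
s_1 = Round(s_0, k_0) = 0xEB
s_2 = Round(s_1, k_1) = 0xB2

0xB2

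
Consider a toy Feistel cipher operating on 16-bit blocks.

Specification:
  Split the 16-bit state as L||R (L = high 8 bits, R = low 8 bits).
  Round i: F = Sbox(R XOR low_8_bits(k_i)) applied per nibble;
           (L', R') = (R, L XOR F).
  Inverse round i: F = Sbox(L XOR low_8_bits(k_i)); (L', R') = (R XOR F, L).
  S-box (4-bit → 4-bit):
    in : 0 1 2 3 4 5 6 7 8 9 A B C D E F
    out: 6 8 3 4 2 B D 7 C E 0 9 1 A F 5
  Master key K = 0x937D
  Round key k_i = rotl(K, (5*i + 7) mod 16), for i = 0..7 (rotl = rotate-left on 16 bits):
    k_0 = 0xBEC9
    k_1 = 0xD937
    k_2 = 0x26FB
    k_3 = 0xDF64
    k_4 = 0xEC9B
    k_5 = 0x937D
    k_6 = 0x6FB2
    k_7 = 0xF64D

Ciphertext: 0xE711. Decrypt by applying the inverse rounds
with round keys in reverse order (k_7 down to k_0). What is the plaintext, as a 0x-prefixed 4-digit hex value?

0x7BA5

s_0 = ciphertext = 0xE711
s_1 = InvRound(s_0, k_7) = 0x11E7
s_2 = InvRound(s_1, k_6) = 0xE311
s_3 = InvRound(s_2, k_5) = 0xFEE3
s_4 = InvRound(s_3, k_4) = 0x38FE
s_5 = InvRound(s_4, k_3) = 0x4F38
s_6 = InvRound(s_5, k_2) = 0xAA4F
s_7 = InvRound(s_6, k_1) = 0xA5AA
s_8 = InvRound(s_7, k_0) = 0x7BA5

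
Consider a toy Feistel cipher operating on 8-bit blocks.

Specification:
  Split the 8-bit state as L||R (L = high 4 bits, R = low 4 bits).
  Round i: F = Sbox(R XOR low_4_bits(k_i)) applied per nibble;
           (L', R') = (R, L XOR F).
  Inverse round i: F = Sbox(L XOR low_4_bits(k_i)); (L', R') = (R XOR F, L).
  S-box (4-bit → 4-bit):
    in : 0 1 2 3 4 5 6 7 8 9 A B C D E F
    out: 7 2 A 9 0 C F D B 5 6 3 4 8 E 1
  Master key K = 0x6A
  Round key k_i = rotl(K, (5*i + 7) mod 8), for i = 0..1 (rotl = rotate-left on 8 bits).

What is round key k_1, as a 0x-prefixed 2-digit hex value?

0xA6

K = 0x6A
k_0 = rotl(K, (5*0+7) mod 8) = rotl(K, 7) = 0x35
k_1 = rotl(K, (5*1+7) mod 8) = rotl(K, 4) = 0xA6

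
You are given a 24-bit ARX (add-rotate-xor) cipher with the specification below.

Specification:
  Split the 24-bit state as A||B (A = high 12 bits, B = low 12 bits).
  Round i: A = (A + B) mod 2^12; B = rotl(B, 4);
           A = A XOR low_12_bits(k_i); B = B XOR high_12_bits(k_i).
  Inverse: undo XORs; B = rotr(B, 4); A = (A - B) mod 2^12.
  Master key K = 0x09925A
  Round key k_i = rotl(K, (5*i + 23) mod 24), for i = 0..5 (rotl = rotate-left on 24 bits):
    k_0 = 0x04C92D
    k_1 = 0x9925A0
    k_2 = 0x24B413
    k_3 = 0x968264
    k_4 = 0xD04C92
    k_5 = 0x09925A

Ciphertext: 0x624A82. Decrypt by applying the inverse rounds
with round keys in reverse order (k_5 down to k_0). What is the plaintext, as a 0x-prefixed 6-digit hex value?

s_0 = ciphertext = 0x624A82
s_1 = InvRound(s_0, k_5) = 0x8DDBA1
s_2 = InvRound(s_1, k_4) = 0xEE556A
s_3 = InvRound(s_2, k_3) = 0x9C12C0
s_4 = InvRound(s_3, k_2) = 0x2CAB08
s_5 = InvRound(s_4, k_1) = 0xD41A29
s_6 = InvRound(s_5, k_0) = 0xEC65A6

0xEC65A6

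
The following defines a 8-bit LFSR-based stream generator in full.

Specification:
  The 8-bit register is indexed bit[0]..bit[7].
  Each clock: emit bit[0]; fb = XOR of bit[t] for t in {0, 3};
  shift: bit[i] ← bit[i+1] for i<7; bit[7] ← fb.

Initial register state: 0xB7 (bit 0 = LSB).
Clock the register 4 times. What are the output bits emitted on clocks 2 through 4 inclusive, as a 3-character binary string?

reg_0 = 0xB7
clock 1: out=1, reg = 0xDB
clock 2: out=1, reg = 0x6D
clock 3: out=1, reg = 0x36
clock 4: out=0, reg = 0x1B

110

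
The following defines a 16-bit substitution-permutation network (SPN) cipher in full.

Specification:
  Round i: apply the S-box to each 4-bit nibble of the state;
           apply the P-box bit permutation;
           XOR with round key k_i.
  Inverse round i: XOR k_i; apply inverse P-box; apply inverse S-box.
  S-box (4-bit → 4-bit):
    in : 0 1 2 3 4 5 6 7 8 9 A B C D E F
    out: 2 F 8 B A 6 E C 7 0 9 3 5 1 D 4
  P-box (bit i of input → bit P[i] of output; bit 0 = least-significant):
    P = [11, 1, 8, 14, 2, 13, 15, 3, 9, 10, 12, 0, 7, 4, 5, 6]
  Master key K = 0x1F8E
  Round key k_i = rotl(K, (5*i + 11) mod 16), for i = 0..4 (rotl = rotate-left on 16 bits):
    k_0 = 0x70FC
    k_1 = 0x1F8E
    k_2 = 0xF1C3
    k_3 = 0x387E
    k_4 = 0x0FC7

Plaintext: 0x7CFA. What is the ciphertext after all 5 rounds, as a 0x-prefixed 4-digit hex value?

s_0 = plaintext = 0x7CFA
s_1 = Round(s_0, k_0) = 0xAA9C
s_2 = Round(s_1, k_1) = 0x144F
s_3 = Round(s_2, k_2) = 0xD43A
s_4 = Round(s_3, k_3) = 0x54F3
s_5 = Round(s_4, k_4) = 0xC3F4

0xC3F4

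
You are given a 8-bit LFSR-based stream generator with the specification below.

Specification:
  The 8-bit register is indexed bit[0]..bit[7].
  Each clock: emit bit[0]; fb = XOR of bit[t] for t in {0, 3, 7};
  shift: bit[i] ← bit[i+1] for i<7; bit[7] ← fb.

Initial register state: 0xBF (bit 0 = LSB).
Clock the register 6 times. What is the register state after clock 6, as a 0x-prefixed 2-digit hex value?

0x1E

reg_0 = 0xBF
clock 1: out=1, reg = 0xDF
clock 2: out=1, reg = 0xEF
clock 3: out=1, reg = 0xF7
clock 4: out=1, reg = 0x7B
clock 5: out=1, reg = 0x3D
clock 6: out=1, reg = 0x1E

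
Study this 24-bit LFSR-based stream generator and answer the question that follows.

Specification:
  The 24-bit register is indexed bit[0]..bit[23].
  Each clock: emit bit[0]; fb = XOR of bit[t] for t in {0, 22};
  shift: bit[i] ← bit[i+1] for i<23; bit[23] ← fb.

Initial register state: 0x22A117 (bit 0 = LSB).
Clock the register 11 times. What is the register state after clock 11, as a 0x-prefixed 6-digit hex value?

0x5F6454

reg_0 = 0x22A117
clock 1: out=1, reg = 0x91508B
clock 2: out=1, reg = 0xC8A845
clock 3: out=1, reg = 0x645422
clock 4: out=0, reg = 0xB22A11
clock 5: out=1, reg = 0xD91508
clock 6: out=0, reg = 0xEC8A84
clock 7: out=0, reg = 0xF64542
clock 8: out=0, reg = 0xFB22A1
clock 9: out=1, reg = 0x7D9150
clock 10: out=0, reg = 0xBEC8A8
clock 11: out=0, reg = 0x5F6454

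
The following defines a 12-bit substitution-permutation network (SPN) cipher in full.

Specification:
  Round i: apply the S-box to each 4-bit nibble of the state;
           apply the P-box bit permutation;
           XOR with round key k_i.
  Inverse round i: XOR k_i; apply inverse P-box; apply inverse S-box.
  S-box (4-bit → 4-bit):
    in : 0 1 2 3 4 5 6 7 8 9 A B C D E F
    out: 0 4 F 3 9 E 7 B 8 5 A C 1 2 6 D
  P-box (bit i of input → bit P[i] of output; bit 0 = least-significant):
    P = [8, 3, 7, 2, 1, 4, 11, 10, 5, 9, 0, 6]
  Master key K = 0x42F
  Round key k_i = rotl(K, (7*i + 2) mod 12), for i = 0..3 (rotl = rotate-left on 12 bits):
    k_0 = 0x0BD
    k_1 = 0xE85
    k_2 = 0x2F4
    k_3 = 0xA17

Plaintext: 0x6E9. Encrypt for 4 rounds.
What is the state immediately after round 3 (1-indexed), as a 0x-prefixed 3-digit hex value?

s_0 = plaintext = 0x6E9
s_1 = Round(s_0, k_0) = 0xB0C
s_2 = Round(s_1, k_1) = 0xFC4
s_3 = Round(s_2, k_2) = 0x393
s_4 = Round(s_3, k_3) = 0x13D

0x393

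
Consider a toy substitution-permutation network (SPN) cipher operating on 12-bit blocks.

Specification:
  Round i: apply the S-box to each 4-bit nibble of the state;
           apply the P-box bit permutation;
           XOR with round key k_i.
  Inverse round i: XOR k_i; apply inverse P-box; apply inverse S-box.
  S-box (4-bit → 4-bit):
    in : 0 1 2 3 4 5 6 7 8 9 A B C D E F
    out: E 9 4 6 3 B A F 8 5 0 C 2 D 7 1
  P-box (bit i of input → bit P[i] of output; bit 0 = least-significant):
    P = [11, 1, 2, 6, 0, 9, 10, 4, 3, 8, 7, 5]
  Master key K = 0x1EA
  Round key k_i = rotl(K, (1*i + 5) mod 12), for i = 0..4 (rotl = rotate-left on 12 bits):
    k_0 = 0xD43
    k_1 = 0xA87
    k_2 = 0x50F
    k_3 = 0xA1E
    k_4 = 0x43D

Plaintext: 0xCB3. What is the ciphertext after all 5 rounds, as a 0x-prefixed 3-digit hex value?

s_0 = plaintext = 0xCB3
s_1 = Round(s_0, k_0) = 0x855
s_2 = Round(s_1, k_1) = 0x0F4
s_3 = Round(s_2, k_2) = 0xCAC
s_4 = Round(s_3, k_3) = 0xB1C
s_5 = Round(s_4, k_4) = 0x48E

0x48E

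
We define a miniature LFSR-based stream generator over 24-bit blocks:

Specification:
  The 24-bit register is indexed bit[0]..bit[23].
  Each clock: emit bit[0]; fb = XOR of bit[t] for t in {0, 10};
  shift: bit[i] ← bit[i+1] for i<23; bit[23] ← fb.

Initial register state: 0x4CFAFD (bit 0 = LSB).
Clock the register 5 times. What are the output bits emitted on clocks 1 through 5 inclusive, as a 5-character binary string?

reg_0 = 0x4CFAFD
clock 1: out=1, reg = 0xA67D7E
clock 2: out=0, reg = 0xD33EBF
clock 3: out=1, reg = 0x699F5F
clock 4: out=1, reg = 0x34CFAF
clock 5: out=1, reg = 0x1A67D7

10111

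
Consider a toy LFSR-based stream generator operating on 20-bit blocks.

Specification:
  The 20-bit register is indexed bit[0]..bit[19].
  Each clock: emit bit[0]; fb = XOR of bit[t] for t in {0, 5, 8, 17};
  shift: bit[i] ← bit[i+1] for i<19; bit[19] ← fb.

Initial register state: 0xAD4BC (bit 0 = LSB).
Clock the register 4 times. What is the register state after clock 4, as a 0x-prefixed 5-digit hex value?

reg_0 = 0xAD4BC
clock 1: out=0, reg = 0x56A5E
clock 2: out=0, reg = 0x2B52F
clock 3: out=1, reg = 0x15A97
clock 4: out=1, reg = 0x8AD4B

0x8AD4B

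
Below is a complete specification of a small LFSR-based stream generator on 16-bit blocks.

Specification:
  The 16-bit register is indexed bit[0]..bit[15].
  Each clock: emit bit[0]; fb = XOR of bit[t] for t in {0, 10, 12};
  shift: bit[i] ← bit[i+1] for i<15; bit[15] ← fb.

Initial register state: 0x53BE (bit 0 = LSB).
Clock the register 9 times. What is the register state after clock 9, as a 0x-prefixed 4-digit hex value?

reg_0 = 0x53BE
clock 1: out=0, reg = 0xA9DF
clock 2: out=1, reg = 0xD4EF
clock 3: out=1, reg = 0xEA77
clock 4: out=1, reg = 0xF53B
clock 5: out=1, reg = 0xFA9D
clock 6: out=1, reg = 0x7D4E
clock 7: out=0, reg = 0x3EA7
clock 8: out=1, reg = 0x9F53
clock 9: out=1, reg = 0xCFA9

0xCFA9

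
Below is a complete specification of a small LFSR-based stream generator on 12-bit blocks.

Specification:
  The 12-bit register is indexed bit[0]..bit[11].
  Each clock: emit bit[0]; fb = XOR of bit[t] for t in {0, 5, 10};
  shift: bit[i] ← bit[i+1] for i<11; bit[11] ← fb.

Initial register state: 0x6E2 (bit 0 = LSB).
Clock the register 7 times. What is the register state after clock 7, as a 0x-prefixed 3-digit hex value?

reg_0 = 0x6E2
clock 1: out=0, reg = 0x371
clock 2: out=1, reg = 0x1B8
clock 3: out=0, reg = 0x8DC
clock 4: out=0, reg = 0x46E
clock 5: out=0, reg = 0x237
clock 6: out=1, reg = 0x11B
clock 7: out=1, reg = 0x88D

0x88D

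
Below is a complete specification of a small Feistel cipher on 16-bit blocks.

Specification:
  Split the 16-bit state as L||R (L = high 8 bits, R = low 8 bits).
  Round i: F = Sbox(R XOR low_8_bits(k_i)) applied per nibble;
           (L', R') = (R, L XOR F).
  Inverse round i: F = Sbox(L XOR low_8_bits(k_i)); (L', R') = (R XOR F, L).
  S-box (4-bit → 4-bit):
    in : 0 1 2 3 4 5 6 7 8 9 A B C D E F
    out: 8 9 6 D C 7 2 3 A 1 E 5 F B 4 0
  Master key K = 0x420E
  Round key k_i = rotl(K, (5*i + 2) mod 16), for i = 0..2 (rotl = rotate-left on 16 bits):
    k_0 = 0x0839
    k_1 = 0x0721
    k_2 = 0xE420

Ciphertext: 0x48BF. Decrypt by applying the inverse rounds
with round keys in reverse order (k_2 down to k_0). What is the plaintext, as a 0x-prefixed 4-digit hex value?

0xFE14

s_0 = ciphertext = 0x48BF
s_1 = InvRound(s_0, k_2) = 0x9548
s_2 = InvRound(s_1, k_1) = 0x1495
s_3 = InvRound(s_2, k_0) = 0xFE14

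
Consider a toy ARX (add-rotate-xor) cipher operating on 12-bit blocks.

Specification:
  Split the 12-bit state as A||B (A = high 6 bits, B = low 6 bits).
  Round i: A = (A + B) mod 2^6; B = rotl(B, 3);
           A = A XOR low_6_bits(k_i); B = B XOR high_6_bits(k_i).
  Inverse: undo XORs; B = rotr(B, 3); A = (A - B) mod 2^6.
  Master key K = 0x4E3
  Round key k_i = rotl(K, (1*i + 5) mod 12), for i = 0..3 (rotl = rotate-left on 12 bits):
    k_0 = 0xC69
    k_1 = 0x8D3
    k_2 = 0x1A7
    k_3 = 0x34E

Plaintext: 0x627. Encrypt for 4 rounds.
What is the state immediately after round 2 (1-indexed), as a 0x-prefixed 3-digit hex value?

0xC0A

s_0 = plaintext = 0x627
s_1 = Round(s_0, k_0) = 0x58D
s_2 = Round(s_1, k_1) = 0xC0A
s_3 = Round(s_2, k_2) = 0x757
s_4 = Round(s_3, k_3) = 0xEB7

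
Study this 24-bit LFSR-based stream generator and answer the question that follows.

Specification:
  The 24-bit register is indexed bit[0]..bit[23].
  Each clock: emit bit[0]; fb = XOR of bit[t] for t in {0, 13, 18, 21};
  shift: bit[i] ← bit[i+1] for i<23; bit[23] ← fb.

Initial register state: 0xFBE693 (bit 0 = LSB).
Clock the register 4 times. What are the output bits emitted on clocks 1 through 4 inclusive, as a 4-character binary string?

reg_0 = 0xFBE693
clock 1: out=1, reg = 0xFDF349
clock 2: out=1, reg = 0x7EF9A4
clock 3: out=0, reg = 0xBF7CD2
clock 4: out=0, reg = 0xDFBE69

1100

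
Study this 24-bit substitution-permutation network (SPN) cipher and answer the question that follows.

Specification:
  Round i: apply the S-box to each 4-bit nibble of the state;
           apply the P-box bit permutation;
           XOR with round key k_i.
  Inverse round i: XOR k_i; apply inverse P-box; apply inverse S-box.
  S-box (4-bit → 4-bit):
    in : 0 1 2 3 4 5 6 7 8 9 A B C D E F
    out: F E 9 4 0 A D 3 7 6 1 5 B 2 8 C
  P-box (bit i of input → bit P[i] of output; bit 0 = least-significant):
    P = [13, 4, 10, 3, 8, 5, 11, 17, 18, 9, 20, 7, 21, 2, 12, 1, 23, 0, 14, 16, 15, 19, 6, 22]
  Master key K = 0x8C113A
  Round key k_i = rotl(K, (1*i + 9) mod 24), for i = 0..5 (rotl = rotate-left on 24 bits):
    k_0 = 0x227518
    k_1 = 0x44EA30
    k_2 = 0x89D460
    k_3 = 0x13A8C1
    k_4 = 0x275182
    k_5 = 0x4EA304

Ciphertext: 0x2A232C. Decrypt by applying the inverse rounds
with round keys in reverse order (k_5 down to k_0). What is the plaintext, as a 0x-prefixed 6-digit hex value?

0x36DFC9

s_0 = ciphertext = 0x2A232C
s_1 = InvRound(s_0, k_5) = 0x24AADE
s_2 = InvRound(s_1, k_4) = 0xBF9D6C
s_3 = InvRound(s_2, k_3) = 0xD78276
s_4 = InvRound(s_3, k_2) = 0x5318E9
s_5 = InvRound(s_4, k_1) = 0xB130EC
s_6 = InvRound(s_5, k_0) = 0x36DFC9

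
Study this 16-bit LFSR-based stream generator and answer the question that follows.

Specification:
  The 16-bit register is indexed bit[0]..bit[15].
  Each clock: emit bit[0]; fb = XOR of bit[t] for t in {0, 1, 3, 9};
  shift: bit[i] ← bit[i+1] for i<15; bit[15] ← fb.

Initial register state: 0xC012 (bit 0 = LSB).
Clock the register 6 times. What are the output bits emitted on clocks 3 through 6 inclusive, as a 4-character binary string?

0010

reg_0 = 0xC012
clock 1: out=0, reg = 0xE009
clock 2: out=1, reg = 0x7004
clock 3: out=0, reg = 0x3802
clock 4: out=0, reg = 0x9C01
clock 5: out=1, reg = 0xCE00
clock 6: out=0, reg = 0xE700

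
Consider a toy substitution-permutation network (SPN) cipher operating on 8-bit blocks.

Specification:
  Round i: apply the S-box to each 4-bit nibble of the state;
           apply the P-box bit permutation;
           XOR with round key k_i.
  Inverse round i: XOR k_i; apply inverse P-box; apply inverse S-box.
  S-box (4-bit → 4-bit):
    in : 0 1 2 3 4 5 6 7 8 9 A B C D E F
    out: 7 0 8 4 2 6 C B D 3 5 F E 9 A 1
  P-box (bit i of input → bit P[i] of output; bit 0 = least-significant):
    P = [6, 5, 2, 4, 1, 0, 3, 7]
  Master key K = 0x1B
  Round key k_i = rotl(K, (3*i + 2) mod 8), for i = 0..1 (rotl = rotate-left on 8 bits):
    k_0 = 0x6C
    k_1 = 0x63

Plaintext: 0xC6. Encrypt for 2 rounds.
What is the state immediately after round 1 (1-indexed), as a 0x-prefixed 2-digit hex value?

s_0 = plaintext = 0xC6
s_1 = Round(s_0, k_0) = 0xF1
s_2 = Round(s_1, k_1) = 0x61

0xF1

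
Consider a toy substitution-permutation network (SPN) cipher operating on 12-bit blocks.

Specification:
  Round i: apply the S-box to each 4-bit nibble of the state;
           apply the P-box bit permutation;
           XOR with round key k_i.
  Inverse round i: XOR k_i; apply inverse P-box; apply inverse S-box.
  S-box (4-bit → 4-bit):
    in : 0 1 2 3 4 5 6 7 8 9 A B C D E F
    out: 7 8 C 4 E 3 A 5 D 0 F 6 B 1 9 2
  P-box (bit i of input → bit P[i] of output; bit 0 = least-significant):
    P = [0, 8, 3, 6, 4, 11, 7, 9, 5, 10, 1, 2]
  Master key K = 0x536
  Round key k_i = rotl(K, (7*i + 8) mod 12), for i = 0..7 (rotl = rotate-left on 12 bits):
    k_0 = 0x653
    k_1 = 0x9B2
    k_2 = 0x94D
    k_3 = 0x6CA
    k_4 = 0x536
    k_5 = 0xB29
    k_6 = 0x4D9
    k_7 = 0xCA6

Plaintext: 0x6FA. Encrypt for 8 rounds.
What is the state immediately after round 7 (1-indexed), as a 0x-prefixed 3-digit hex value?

s_0 = plaintext = 0x6FA
s_1 = Round(s_0, k_0) = 0xB1E
s_2 = Round(s_1, k_1) = 0xFF1
s_3 = Round(s_2, k_2) = 0x50D
s_4 = Round(s_3, k_3) = 0xA7B
s_5 = Round(s_4, k_4) = 0x088
s_6 = Round(s_5, k_5) = 0xDD2
s_7 = Round(s_6, k_6) = 0x4A1
s_8 = Round(s_7, k_7) = 0x270

0x4A1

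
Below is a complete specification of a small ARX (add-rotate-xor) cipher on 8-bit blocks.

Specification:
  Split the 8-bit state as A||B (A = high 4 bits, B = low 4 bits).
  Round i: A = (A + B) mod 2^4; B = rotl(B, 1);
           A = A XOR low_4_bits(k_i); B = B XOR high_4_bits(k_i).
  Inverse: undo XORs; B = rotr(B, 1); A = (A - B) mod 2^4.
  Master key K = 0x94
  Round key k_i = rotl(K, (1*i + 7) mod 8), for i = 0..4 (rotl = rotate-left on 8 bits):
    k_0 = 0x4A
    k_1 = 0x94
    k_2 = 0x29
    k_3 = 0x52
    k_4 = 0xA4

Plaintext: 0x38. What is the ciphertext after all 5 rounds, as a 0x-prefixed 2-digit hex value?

s_0 = plaintext = 0x38
s_1 = Round(s_0, k_0) = 0x15
s_2 = Round(s_1, k_1) = 0x23
s_3 = Round(s_2, k_2) = 0xC4
s_4 = Round(s_3, k_3) = 0x2D
s_5 = Round(s_4, k_4) = 0xB1

0xB1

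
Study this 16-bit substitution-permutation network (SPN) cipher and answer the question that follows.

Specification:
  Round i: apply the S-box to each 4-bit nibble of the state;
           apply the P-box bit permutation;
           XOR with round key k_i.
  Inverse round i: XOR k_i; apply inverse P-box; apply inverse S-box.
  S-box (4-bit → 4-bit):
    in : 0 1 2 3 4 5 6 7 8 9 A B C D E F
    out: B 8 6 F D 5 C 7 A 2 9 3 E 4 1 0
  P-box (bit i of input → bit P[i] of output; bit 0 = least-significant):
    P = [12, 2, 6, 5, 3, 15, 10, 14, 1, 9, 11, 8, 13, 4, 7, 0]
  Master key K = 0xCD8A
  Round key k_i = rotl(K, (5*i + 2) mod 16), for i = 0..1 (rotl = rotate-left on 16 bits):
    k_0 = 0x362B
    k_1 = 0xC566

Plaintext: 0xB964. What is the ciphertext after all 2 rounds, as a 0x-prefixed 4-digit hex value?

s_0 = plaintext = 0xB964
s_1 = Round(s_0, k_0) = 0x405B
s_2 = Round(s_1, k_1) = 0xF2E9

0xF2E9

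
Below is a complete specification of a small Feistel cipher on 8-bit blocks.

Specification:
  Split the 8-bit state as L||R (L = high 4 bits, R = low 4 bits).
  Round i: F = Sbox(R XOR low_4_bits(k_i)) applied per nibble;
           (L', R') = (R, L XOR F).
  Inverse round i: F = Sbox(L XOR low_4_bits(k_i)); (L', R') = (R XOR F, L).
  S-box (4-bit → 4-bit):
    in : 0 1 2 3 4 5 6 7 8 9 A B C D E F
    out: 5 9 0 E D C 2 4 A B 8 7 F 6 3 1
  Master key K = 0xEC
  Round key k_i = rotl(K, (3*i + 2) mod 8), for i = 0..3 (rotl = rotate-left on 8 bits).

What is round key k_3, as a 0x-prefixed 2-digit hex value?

0x67

K = 0xEC
k_0 = rotl(K, (3*0+2) mod 8) = rotl(K, 2) = 0xB3
k_1 = rotl(K, (3*1+2) mod 8) = rotl(K, 5) = 0x9D
k_2 = rotl(K, (3*2+2) mod 8) = rotl(K, 0) = 0xEC
k_3 = rotl(K, (3*3+2) mod 8) = rotl(K, 3) = 0x67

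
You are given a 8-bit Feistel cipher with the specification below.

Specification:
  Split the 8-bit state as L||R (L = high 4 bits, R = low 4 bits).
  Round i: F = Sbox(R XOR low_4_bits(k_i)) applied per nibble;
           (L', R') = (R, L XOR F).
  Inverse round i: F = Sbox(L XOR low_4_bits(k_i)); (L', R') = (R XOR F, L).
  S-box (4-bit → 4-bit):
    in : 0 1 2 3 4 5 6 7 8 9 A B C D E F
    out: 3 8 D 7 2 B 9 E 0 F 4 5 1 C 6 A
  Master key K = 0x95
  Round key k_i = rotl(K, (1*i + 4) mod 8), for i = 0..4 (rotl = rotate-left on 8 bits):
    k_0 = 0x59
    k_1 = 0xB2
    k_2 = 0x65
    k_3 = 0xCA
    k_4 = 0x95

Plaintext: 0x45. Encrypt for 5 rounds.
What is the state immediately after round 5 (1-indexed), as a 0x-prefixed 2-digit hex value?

0x4B

s_0 = plaintext = 0x45
s_1 = Round(s_0, k_0) = 0x55
s_2 = Round(s_1, k_1) = 0x5B
s_3 = Round(s_2, k_2) = 0xB3
s_4 = Round(s_3, k_3) = 0x34
s_5 = Round(s_4, k_4) = 0x4B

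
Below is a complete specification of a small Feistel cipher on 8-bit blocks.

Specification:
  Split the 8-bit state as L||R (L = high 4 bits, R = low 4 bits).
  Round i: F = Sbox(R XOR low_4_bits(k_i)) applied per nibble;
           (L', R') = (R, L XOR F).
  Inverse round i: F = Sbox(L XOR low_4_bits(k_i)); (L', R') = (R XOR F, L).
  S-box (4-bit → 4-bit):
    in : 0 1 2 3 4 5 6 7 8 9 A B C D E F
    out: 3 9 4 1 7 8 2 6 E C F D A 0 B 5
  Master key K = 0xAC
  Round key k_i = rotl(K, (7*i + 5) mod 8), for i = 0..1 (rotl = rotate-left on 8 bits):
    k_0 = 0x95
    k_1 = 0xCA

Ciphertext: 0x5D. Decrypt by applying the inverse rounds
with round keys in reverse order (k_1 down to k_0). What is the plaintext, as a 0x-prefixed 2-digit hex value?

0x58

s_0 = ciphertext = 0x5D
s_1 = InvRound(s_0, k_1) = 0x85
s_2 = InvRound(s_1, k_0) = 0x58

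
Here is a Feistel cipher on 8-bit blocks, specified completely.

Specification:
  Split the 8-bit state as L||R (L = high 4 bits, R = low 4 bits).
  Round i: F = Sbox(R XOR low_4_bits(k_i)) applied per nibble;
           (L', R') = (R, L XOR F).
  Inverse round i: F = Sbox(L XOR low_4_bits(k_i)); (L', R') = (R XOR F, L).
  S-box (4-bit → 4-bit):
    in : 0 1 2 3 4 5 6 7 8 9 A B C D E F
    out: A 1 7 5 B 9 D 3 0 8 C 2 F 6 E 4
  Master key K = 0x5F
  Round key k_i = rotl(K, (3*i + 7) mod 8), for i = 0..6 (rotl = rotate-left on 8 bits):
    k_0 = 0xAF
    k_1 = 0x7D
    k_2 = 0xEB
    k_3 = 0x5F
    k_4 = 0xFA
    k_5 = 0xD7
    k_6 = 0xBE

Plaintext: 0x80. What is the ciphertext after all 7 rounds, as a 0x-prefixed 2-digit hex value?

0x0A

s_0 = plaintext = 0x80
s_1 = Round(s_0, k_0) = 0x0C
s_2 = Round(s_1, k_1) = 0xC1
s_3 = Round(s_2, k_2) = 0x10
s_4 = Round(s_3, k_3) = 0x05
s_5 = Round(s_4, k_4) = 0x54
s_6 = Round(s_5, k_5) = 0x40
s_7 = Round(s_6, k_6) = 0x0A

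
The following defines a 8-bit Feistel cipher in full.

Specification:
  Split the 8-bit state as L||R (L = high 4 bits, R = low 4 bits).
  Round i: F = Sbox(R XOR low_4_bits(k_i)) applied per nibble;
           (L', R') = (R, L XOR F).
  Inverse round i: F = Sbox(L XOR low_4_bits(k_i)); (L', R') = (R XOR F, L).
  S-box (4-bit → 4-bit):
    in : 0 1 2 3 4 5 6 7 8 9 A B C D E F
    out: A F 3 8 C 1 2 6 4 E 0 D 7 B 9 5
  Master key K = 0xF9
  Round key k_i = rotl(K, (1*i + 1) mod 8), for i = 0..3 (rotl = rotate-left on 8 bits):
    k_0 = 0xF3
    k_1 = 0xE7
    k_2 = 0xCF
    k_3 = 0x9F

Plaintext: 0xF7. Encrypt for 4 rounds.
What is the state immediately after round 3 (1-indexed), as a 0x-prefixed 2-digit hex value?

s_0 = plaintext = 0xF7
s_1 = Round(s_0, k_0) = 0x73
s_2 = Round(s_1, k_1) = 0x3B
s_3 = Round(s_2, k_2) = 0xBF
s_4 = Round(s_3, k_3) = 0xF1

0xBF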